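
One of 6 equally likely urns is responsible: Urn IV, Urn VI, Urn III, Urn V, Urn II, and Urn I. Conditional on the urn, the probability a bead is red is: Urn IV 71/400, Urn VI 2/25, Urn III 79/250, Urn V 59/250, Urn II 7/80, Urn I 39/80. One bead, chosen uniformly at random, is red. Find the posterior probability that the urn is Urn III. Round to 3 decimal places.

0.228

Since the prior is uniform, the posterior is proportional to the likelihood:
  Urn IV: 0.1775
  Urn VI: 0.08
  Urn III: 0.316
  Urn V: 0.236
  Urn II: 0.0875
  Urn I: 0.4875
Normalizing constant = 1.3845.
P(Urn III | evidence) = 0.316 / 1.3845 ≈ 0.228.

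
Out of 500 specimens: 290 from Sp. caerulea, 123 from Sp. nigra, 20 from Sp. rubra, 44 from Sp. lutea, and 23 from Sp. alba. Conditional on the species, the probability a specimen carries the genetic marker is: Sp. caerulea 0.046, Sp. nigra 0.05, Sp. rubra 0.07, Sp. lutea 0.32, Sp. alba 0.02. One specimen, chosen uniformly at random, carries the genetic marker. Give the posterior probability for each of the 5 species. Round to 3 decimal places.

Sp. caerulea 0.377, Sp. nigra 0.174, Sp. rubra 0.040, Sp. lutea 0.397, Sp. alba 0.013

Prior × likelihood for each hypothesis:
  Sp. caerulea: 0.58 × 0.046 = 0.02668
  Sp. nigra: 0.246 × 0.05 = 0.0123
  Sp. rubra: 0.04 × 0.07 = 0.0028
  Sp. lutea: 0.088 × 0.32 = 0.02816
  Sp. alba: 0.046 × 0.02 = 0.00092
Normalizing constant = 0.07086.
P(Sp. caerulea | marker) = 0.02668/0.07086 ≈ 0.377
P(Sp. nigra | marker) = 0.0123/0.07086 ≈ 0.174
P(Sp. rubra | marker) = 0.0028/0.07086 ≈ 0.040
P(Sp. lutea | marker) = 0.02816/0.07086 ≈ 0.397
P(Sp. alba | marker) = 0.00092/0.07086 ≈ 0.013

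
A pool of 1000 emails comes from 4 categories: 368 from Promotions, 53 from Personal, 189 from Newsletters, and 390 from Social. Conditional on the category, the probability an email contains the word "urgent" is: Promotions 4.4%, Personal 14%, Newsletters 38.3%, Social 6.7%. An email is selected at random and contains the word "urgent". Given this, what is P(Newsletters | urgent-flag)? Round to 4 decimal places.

0.5927

Unnormalized posteriors (prior × likelihood):
  Promotions: 0.368 × 0.044 = 0.016192
  Personal: 0.053 × 0.14 = 0.00742
  Newsletters: 0.189 × 0.383 = 0.072387
  Social: 0.39 × 0.067 = 0.02613
Total = 0.122129.
P(Newsletters | evidence) = 0.072387 / 0.122129 ≈ 0.5927.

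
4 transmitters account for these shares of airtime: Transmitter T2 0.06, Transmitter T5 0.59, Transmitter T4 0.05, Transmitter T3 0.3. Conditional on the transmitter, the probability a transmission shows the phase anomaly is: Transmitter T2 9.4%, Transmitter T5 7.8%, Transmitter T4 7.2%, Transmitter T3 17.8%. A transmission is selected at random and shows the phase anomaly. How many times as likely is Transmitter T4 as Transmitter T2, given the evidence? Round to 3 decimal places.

0.638

Compute prior × likelihood for every hypothesis:
  Transmitter T2: 0.06 × 0.094 = 0.00564
  Transmitter T5: 0.59 × 0.078 = 0.04602
  Transmitter T4: 0.05 × 0.072 = 0.0036
  Transmitter T3: 0.3 × 0.178 = 0.0534
Total = 0.10866.
The ratio is 0.0036 / 0.00564 (the normalizer cancels) = 0.638.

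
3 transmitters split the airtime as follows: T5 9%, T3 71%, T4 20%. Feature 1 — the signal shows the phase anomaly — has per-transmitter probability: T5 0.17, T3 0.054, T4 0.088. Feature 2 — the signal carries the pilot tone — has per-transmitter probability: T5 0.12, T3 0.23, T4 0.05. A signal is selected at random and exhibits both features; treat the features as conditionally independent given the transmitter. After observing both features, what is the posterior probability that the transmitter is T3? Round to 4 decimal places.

0.7645

Unnormalized posteriors (prior × likelihood):
  T5: 0.09 × 0.17 × 0.12 = 0.001836
  T3: 0.71 × 0.054 × 0.23 = 0.0088182
  T4: 0.2 × 0.088 × 0.05 = 0.00088
Sum = 0.0115342.
P(T3 | evidence) = 0.0088182 / 0.0115342 ≈ 0.7645.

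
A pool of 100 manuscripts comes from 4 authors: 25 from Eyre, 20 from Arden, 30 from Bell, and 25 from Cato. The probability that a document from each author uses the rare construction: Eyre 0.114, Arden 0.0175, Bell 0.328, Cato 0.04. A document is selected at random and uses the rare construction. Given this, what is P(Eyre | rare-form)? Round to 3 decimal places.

Unnormalized posteriors (prior × likelihood):
  Eyre: 0.25 × 0.114 = 0.0285
  Arden: 0.2 × 0.0175 = 0.0035
  Bell: 0.3 × 0.328 = 0.0984
  Cato: 0.25 × 0.04 = 0.01
Sum = 0.1404.
P(Eyre | evidence) = 0.0285 / 0.1404 ≈ 0.203.

0.203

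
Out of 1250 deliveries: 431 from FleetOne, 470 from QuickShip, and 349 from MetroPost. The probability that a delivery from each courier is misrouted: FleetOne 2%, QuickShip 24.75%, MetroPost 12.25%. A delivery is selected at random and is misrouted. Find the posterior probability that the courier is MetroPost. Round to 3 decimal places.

Prior × likelihood for each hypothesis:
  FleetOne: 0.3448 × 0.02 = 0.006896
  QuickShip: 0.376 × 0.2475 = 0.09306
  MetroPost: 0.2792 × 0.1225 = 0.034202
Sum = 0.134158.
P(MetroPost | evidence) = 0.034202 / 0.134158 ≈ 0.255.

0.255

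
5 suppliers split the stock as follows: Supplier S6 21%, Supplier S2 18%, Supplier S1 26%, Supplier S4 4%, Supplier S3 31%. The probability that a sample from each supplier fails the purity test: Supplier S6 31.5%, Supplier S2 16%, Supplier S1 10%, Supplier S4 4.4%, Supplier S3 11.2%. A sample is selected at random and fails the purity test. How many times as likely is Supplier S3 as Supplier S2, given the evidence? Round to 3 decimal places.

1.206

Prior × likelihood for each hypothesis:
  Supplier S6: 0.21 × 0.315 = 0.06615
  Supplier S2: 0.18 × 0.16 = 0.0288
  Supplier S1: 0.26 × 0.1 = 0.026
  Supplier S4: 0.04 × 0.044 = 0.00176
  Supplier S3: 0.31 × 0.112 = 0.03472
Total = 0.15743.
The ratio is 0.03472 / 0.0288 (the normalizer cancels) = 1.206.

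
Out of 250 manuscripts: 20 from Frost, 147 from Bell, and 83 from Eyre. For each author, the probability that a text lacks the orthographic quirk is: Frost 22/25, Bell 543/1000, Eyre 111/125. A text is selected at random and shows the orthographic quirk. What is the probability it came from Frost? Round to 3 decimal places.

Taking complements, P(quirk | each) = Frost 0.12, Bell 0.457, Eyre 0.112.
By Bayes' rule, posterior ∝ prior × likelihood:
  Frost: 0.08 × 0.12 = 0.0096
  Bell: 0.588 × 0.457 = 0.268716
  Eyre: 0.332 × 0.112 = 0.037184
Total = 0.3155.
P(Frost | evidence) = 0.0096 / 0.3155 ≈ 0.030.

0.030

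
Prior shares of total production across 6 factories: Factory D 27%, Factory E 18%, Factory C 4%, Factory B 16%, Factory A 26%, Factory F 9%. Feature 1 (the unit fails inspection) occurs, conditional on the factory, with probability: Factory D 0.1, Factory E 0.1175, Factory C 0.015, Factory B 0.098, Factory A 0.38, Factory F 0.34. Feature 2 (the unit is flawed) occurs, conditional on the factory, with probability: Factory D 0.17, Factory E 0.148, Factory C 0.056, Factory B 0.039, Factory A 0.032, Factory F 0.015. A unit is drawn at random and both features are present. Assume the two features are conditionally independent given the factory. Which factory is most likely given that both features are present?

Factory D

Compute prior × likelihood for every hypothesis:
  Factory D: 0.27 × 0.1 × 0.17 = 0.00459
  Factory E: 0.18 × 0.1175 × 0.148 = 0.0031302
  Factory C: 0.04 × 0.015 × 0.056 = 0.0000336
  Factory B: 0.16 × 0.098 × 0.039 = 0.00061152
  Factory A: 0.26 × 0.38 × 0.032 = 0.0031616
  Factory F: 0.09 × 0.34 × 0.015 = 0.000459
Sum = 0.01198592.
Largest term belongs to Factory D, so Factory D is most probable.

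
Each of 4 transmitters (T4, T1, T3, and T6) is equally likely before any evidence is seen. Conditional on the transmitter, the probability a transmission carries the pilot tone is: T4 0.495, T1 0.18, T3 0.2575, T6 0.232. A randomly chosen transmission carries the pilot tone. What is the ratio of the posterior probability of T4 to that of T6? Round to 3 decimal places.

2.134

Since the prior is uniform, the posterior is proportional to the likelihood:
  T4: 0.495
  T1: 0.18
  T3: 0.2575
  T6: 0.232
Normalizing constant = 1.1645.
The ratio is 0.495 / 0.232 (the normalizer cancels) = 2.134.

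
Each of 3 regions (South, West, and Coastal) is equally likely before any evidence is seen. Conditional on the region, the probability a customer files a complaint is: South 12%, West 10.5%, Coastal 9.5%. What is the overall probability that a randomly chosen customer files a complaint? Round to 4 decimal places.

Since the prior is uniform, the posterior is proportional to the likelihood:
  South: 0.12
  West: 0.105
  Coastal: 0.095
P(complaint) = (1/3) × (0.12 + 0.105 + 0.095) = 0.32/3 ≈ 0.1067.

0.1067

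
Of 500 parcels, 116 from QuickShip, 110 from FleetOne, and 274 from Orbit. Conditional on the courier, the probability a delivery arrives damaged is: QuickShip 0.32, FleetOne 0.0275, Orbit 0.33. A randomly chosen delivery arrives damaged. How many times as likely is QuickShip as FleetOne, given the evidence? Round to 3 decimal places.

By Bayes' rule, posterior ∝ prior × likelihood:
  QuickShip: 0.232 × 0.32 = 0.07424
  FleetOne: 0.22 × 0.0275 = 0.00605
  Orbit: 0.548 × 0.33 = 0.18084
Sum = 0.26113.
The ratio is 0.07424 / 0.00605 (the normalizer cancels) = 12.271.

12.271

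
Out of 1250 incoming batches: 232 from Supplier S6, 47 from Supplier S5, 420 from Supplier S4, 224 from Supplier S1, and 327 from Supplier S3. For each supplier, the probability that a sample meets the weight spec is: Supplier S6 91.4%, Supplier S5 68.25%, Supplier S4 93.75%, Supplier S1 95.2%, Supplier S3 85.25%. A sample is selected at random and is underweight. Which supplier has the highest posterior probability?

Taking complements, P(underweight | each) = Supplier S6 0.086, Supplier S5 0.3175, Supplier S4 0.0625, Supplier S1 0.048, Supplier S3 0.1475.
By Bayes' rule, posterior ∝ prior × likelihood:
  Supplier S6: 0.1856 × 0.086 = 0.0159616
  Supplier S5: 0.0376 × 0.3175 = 0.011938
  Supplier S4: 0.336 × 0.0625 = 0.021
  Supplier S1: 0.1792 × 0.048 = 0.0086016
  Supplier S3: 0.2616 × 0.1475 = 0.038586
Total = 0.0960872.
Largest term belongs to Supplier S3, so Supplier S3 is most probable.

Supplier S3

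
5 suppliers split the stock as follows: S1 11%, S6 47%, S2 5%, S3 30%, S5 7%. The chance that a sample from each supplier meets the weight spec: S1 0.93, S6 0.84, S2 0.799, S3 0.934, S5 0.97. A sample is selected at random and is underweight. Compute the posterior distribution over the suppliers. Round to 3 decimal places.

S1 0.067, S6 0.655, S2 0.088, S3 0.172, S5 0.018

Taking complements, P(underweight | each) = S1 0.07, S6 0.16, S2 0.201, S3 0.066, S5 0.03.
By Bayes' rule, posterior ∝ prior × likelihood:
  S1: 0.11 × 0.07 = 0.0077
  S6: 0.47 × 0.16 = 0.0752
  S2: 0.05 × 0.201 = 0.01005
  S3: 0.3 × 0.066 = 0.0198
  S5: 0.07 × 0.03 = 0.0021
Normalizing constant = 0.11485.
P(S1 | underweight) = 0.0077/0.11485 ≈ 0.067
P(S6 | underweight) = 0.0752/0.11485 ≈ 0.655
P(S2 | underweight) = 0.01005/0.11485 ≈ 0.088
P(S3 | underweight) = 0.0198/0.11485 ≈ 0.172
P(S5 | underweight) = 0.0021/0.11485 ≈ 0.018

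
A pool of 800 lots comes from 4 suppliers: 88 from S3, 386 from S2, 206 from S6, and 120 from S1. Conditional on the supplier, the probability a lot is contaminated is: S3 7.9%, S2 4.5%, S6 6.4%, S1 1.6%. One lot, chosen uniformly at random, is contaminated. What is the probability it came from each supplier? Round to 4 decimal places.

Compute prior × likelihood for every hypothesis:
  S3: 0.11 × 0.079 = 0.00869
  S2: 0.4825 × 0.045 = 0.0217125
  S6: 0.2575 × 0.064 = 0.01648
  S1: 0.15 × 0.016 = 0.0024
Sum = 0.0492825.
P(S3 | contaminated) = 0.00869/0.0492825 ≈ 0.1763
P(S2 | contaminated) = 0.0217125/0.0492825 ≈ 0.4406
P(S6 | contaminated) = 0.01648/0.0492825 ≈ 0.3344
P(S1 | contaminated) = 0.0024/0.0492825 ≈ 0.0487

S3 0.1763, S2 0.4406, S6 0.3344, S1 0.0487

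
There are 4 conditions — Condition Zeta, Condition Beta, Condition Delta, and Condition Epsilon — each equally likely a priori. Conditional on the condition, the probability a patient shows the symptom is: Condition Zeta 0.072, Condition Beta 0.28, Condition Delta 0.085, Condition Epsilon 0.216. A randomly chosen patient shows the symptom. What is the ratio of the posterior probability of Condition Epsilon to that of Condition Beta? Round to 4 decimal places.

0.7714

Since the prior is uniform, the posterior is proportional to the likelihood:
  Condition Zeta: 0.072
  Condition Beta: 0.28
  Condition Delta: 0.085
  Condition Epsilon: 0.216
Sum = 0.653.
The ratio is 0.216 / 0.28 (the normalizer cancels) = 0.7714.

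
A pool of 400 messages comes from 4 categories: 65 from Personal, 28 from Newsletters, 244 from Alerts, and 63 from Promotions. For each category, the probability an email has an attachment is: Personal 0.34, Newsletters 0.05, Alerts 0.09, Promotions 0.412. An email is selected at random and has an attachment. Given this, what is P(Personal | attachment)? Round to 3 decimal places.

Unnormalized posteriors (prior × likelihood):
  Personal: 0.1625 × 0.34 = 0.05525
  Newsletters: 0.07 × 0.05 = 0.0035
  Alerts: 0.61 × 0.09 = 0.0549
  Promotions: 0.1575 × 0.412 = 0.06489
Total = 0.17854.
P(Personal | evidence) = 0.05525 / 0.17854 ≈ 0.309.

0.309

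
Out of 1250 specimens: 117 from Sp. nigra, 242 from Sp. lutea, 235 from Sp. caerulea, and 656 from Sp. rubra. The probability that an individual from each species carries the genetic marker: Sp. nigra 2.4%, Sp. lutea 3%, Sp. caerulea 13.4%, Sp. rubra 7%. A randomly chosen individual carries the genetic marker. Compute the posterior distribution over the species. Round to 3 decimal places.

Sp. nigra 0.032, Sp. lutea 0.083, Sp. caerulea 0.360, Sp. rubra 0.525

Unnormalized posteriors (prior × likelihood):
  Sp. nigra: 0.0936 × 0.024 = 0.0022464
  Sp. lutea: 0.1936 × 0.03 = 0.005808
  Sp. caerulea: 0.188 × 0.134 = 0.025192
  Sp. rubra: 0.5248 × 0.07 = 0.036736
Sum = 0.0699824.
P(Sp. nigra | marker) = 0.0022464/0.0699824 ≈ 0.032
P(Sp. lutea | marker) = 0.005808/0.0699824 ≈ 0.083
P(Sp. caerulea | marker) = 0.025192/0.0699824 ≈ 0.360
P(Sp. rubra | marker) = 0.036736/0.0699824 ≈ 0.525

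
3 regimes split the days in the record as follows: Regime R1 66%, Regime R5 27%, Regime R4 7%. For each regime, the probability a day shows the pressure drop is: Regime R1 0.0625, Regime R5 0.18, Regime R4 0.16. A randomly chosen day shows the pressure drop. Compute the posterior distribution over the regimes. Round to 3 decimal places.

Regime R1 0.408, Regime R5 0.481, Regime R4 0.111

By Bayes' rule, posterior ∝ prior × likelihood:
  Regime R1: 0.66 × 0.0625 = 0.04125
  Regime R5: 0.27 × 0.18 = 0.0486
  Regime R4: 0.07 × 0.16 = 0.0112
Normalizing constant = 0.10105.
P(Regime R1 | drop) = 0.04125/0.10105 ≈ 0.408
P(Regime R5 | drop) = 0.0486/0.10105 ≈ 0.481
P(Regime R4 | drop) = 0.0112/0.10105 ≈ 0.111
(Check: 0.408+0.481+0.111 = 1.000.)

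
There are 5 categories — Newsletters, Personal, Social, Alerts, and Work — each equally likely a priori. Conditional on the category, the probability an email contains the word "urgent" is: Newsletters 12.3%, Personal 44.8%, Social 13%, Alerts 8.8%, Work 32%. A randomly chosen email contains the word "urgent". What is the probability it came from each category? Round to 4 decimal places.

With a uniform prior (1/5 each), posterior ∝ likelihood:
  Newsletters: 0.123
  Personal: 0.448
  Social: 0.13
  Alerts: 0.088
  Work: 0.32
Normalizing constant = 1.109.
P(Newsletters | urgent-flag) = 0.123/1.109 ≈ 0.1109
P(Personal | urgent-flag) = 0.448/1.109 ≈ 0.4040
P(Social | urgent-flag) = 0.13/1.109 ≈ 0.1172
P(Alerts | urgent-flag) = 0.088/1.109 ≈ 0.0794
P(Work | urgent-flag) = 0.32/1.109 ≈ 0.2885

Newsletters 0.1109, Personal 0.4040, Social 0.1172, Alerts 0.0794, Work 0.2885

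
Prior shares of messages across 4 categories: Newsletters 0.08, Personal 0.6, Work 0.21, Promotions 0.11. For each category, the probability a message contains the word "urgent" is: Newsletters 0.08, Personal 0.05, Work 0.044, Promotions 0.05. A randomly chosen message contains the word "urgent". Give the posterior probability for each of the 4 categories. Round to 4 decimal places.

Newsletters 0.1251, Personal 0.5866, Work 0.1807, Promotions 0.1075

Prior × likelihood for each hypothesis:
  Newsletters: 0.08 × 0.08 = 0.0064
  Personal: 0.6 × 0.05 = 0.03
  Work: 0.21 × 0.044 = 0.00924
  Promotions: 0.11 × 0.05 = 0.0055
Normalizing constant = 0.05114.
P(Newsletters | urgent-flag) = 0.0064/0.05114 ≈ 0.1251
P(Personal | urgent-flag) = 0.03/0.05114 ≈ 0.5866
P(Work | urgent-flag) = 0.00924/0.05114 ≈ 0.1807
P(Promotions | urgent-flag) = 0.0055/0.05114 ≈ 0.1075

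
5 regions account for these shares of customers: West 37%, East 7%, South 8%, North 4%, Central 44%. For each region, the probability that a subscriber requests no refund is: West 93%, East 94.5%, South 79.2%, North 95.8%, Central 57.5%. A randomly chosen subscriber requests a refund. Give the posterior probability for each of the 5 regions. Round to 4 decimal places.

West 0.1102, East 0.0164, South 0.0708, North 0.0071, Central 0.7955

Taking complements, P(refund | each) = West 0.07, East 0.055, South 0.208, North 0.042, Central 0.425.
Compute prior × likelihood for every hypothesis:
  West: 0.37 × 0.07 = 0.0259
  East: 0.07 × 0.055 = 0.00385
  South: 0.08 × 0.208 = 0.01664
  North: 0.04 × 0.042 = 0.00168
  Central: 0.44 × 0.425 = 0.187
Total = 0.23507.
P(West | refund) = 0.0259/0.23507 ≈ 0.1102
P(East | refund) = 0.00385/0.23507 ≈ 0.0164
P(South | refund) = 0.01664/0.23507 ≈ 0.0708
P(North | refund) = 0.00168/0.23507 ≈ 0.0071
P(Central | refund) = 0.187/0.23507 ≈ 0.7955
(Check: 0.1102+0.0164+0.0708+0.0071+0.7955 = 1.0000.)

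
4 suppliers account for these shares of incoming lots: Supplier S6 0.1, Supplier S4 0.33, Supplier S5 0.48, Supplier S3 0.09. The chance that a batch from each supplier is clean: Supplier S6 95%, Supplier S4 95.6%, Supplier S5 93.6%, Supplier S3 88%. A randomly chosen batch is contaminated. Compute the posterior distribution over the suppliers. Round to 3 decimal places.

Supplier S6 0.082, Supplier S4 0.238, Supplier S5 0.503, Supplier S3 0.177

Taking complements, P(contaminated | each) = Supplier S6 0.05, Supplier S4 0.044, Supplier S5 0.064, Supplier S3 0.12.
Compute prior × likelihood for every hypothesis:
  Supplier S6: 0.1 × 0.05 = 0.005
  Supplier S4: 0.33 × 0.044 = 0.01452
  Supplier S5: 0.48 × 0.064 = 0.03072
  Supplier S3: 0.09 × 0.12 = 0.0108
Total = 0.06104.
P(Supplier S6 | contaminated) = 0.005/0.06104 ≈ 0.082
P(Supplier S4 | contaminated) = 0.01452/0.06104 ≈ 0.238
P(Supplier S5 | contaminated) = 0.03072/0.06104 ≈ 0.503
P(Supplier S3 | contaminated) = 0.0108/0.06104 ≈ 0.177
(Check: 0.082+0.238+0.503+0.177 = 1.000.)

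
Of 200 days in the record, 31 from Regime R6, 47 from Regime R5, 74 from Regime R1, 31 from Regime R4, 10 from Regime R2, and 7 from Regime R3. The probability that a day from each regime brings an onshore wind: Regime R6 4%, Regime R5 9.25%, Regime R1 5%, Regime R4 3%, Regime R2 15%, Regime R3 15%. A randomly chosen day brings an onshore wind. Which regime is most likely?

Regime R5

Prior × likelihood for each hypothesis:
  Regime R6: 0.155 × 0.04 = 0.0062
  Regime R5: 0.235 × 0.0925 = 0.0217375
  Regime R1: 0.37 × 0.05 = 0.0185
  Regime R4: 0.155 × 0.03 = 0.00465
  Regime R2: 0.05 × 0.15 = 0.0075
  Regime R3: 0.035 × 0.15 = 0.00525
Total = 0.0638375.
Largest term belongs to Regime R5, so Regime R5 is most probable.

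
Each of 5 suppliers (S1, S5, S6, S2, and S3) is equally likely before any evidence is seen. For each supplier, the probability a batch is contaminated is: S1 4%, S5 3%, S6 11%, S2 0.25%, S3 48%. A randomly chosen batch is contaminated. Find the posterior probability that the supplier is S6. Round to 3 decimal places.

0.166

Since the prior is uniform, the posterior is proportional to the likelihood:
  S1: 0.04
  S5: 0.03
  S6: 0.11
  S2: 0.0025
  S3: 0.48
Sum = 0.6625.
P(S6 | evidence) = 0.11 / 0.6625 ≈ 0.166.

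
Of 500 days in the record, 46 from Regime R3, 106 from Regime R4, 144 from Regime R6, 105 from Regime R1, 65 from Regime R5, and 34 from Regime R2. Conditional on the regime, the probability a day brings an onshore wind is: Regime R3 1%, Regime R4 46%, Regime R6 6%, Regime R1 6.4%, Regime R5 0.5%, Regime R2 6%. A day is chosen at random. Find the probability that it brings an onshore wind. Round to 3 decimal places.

By Bayes' rule, posterior ∝ prior × likelihood:
  Regime R3: 0.092 × 0.01 = 0.00092
  Regime R4: 0.212 × 0.46 = 0.09752
  Regime R6: 0.288 × 0.06 = 0.01728
  Regime R1: 0.21 × 0.064 = 0.01344
  Regime R5: 0.13 × 0.005 = 0.00065
  Regime R2: 0.068 × 0.06 = 0.00408
P(onshore) = 0.00092 + 0.09752 + 0.01728 + 0.01344 + 0.00065 + 0.00408 = 0.13389 → 0.134.

0.134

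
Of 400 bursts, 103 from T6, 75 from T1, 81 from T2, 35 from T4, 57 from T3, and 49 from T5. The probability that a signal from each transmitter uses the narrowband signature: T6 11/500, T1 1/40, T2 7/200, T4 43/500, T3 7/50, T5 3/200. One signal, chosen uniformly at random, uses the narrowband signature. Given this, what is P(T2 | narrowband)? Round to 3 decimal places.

0.152

Unnormalized posteriors (prior × likelihood):
  T6: 0.2575 × 0.022 = 0.005665
  T1: 0.1875 × 0.025 = 0.0046875
  T2: 0.2025 × 0.035 = 0.0070875
  T4: 0.0875 × 0.086 = 0.007525
  T3: 0.1425 × 0.14 = 0.01995
  T5: 0.1225 × 0.015 = 0.0018375
Sum = 0.0467525.
P(T2 | evidence) = 0.0070875 / 0.0467525 ≈ 0.152.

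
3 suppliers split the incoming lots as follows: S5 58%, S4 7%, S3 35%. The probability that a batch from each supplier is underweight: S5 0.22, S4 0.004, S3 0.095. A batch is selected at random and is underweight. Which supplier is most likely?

Unnormalized posteriors (prior × likelihood):
  S5: 0.58 × 0.22 = 0.1276
  S4: 0.07 × 0.004 = 0.00028
  S3: 0.35 × 0.095 = 0.03325
Total = 0.16113.
Largest term belongs to S5, so S5 is most probable.

S5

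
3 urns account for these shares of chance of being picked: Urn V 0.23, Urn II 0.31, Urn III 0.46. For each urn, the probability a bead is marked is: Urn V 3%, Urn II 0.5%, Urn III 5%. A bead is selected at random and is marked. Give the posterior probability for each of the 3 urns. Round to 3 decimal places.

Compute prior × likelihood for every hypothesis:
  Urn V: 0.23 × 0.03 = 0.0069
  Urn II: 0.31 × 0.005 = 0.00155
  Urn III: 0.46 × 0.05 = 0.023
Sum = 0.03145.
P(Urn V | marked) = 0.0069/0.03145 ≈ 0.219
P(Urn II | marked) = 0.00155/0.03145 ≈ 0.049
P(Urn III | marked) = 0.023/0.03145 ≈ 0.731

Urn V 0.219, Urn II 0.049, Urn III 0.731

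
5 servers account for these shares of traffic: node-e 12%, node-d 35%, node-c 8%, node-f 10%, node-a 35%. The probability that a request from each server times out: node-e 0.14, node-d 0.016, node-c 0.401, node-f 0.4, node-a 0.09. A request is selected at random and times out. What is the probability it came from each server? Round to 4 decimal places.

node-e 0.1334, node-d 0.0445, node-c 0.2546, node-f 0.3175, node-a 0.2500

By Bayes' rule, posterior ∝ prior × likelihood:
  node-e: 0.12 × 0.14 = 0.0168
  node-d: 0.35 × 0.016 = 0.0056
  node-c: 0.08 × 0.401 = 0.03208
  node-f: 0.1 × 0.4 = 0.04
  node-a: 0.35 × 0.09 = 0.0315
Normalizing constant = 0.12598.
P(node-e | timeout) = 0.0168/0.12598 ≈ 0.1334
P(node-d | timeout) = 0.0056/0.12598 ≈ 0.0445
P(node-c | timeout) = 0.03208/0.12598 ≈ 0.2546
P(node-f | timeout) = 0.04/0.12598 ≈ 0.3175
P(node-a | timeout) = 0.0315/0.12598 ≈ 0.2500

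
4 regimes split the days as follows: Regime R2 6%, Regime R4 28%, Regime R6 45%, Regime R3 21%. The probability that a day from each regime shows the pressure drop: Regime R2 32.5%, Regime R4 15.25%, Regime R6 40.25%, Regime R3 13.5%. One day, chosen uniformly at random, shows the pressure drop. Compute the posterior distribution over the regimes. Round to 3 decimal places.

Regime R2 0.072, Regime R4 0.157, Regime R6 0.667, Regime R3 0.104

Compute prior × likelihood for every hypothesis:
  Regime R2: 0.06 × 0.325 = 0.0195
  Regime R4: 0.28 × 0.1525 = 0.0427
  Regime R6: 0.45 × 0.4025 = 0.181125
  Regime R3: 0.21 × 0.135 = 0.02835
Normalizing constant = 0.271675.
P(Regime R2 | drop) = 0.0195/0.271675 ≈ 0.072
P(Regime R4 | drop) = 0.0427/0.271675 ≈ 0.157
P(Regime R6 | drop) = 0.181125/0.271675 ≈ 0.667
P(Regime R3 | drop) = 0.02835/0.271675 ≈ 0.104
(Check: 0.072+0.157+0.667+0.104 = 1.000.)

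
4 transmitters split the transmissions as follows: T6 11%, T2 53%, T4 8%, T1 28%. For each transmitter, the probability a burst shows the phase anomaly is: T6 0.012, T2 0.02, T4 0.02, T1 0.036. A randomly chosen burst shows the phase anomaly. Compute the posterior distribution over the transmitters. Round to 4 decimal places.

Prior × likelihood for each hypothesis:
  T6: 0.11 × 0.012 = 0.00132
  T2: 0.53 × 0.02 = 0.0106
  T4: 0.08 × 0.02 = 0.0016
  T1: 0.28 × 0.036 = 0.01008
Sum = 0.0236.
P(T6 | anomaly) = 0.00132/0.0236 ≈ 0.0559
P(T2 | anomaly) = 0.0106/0.0236 ≈ 0.4492
P(T4 | anomaly) = 0.0016/0.0236 ≈ 0.0678
P(T1 | anomaly) = 0.01008/0.0236 ≈ 0.4271

T6 0.0559, T2 0.4492, T4 0.0678, T1 0.4271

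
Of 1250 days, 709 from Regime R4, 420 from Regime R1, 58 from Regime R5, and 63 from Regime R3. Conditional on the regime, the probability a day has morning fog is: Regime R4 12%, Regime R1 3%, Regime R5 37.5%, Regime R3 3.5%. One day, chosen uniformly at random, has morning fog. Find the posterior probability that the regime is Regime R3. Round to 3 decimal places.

Unnormalized posteriors (prior × likelihood):
  Regime R4: 0.5672 × 0.12 = 0.068064
  Regime R1: 0.336 × 0.03 = 0.01008
  Regime R5: 0.0464 × 0.375 = 0.0174
  Regime R3: 0.0504 × 0.035 = 0.001764
Normalizing constant = 0.097308.
P(Regime R3 | evidence) = 0.001764 / 0.097308 ≈ 0.018.

0.018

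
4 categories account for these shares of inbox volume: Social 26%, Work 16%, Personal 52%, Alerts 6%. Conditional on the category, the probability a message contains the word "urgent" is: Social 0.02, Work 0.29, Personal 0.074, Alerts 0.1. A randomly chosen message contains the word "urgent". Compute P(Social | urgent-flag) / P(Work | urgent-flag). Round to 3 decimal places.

0.112

Compute prior × likelihood for every hypothesis:
  Social: 0.26 × 0.02 = 0.0052
  Work: 0.16 × 0.29 = 0.0464
  Personal: 0.52 × 0.074 = 0.03848
  Alerts: 0.06 × 0.1 = 0.006
Total = 0.09608.
The ratio is 0.0052 / 0.0464 (the normalizer cancels) = 0.112.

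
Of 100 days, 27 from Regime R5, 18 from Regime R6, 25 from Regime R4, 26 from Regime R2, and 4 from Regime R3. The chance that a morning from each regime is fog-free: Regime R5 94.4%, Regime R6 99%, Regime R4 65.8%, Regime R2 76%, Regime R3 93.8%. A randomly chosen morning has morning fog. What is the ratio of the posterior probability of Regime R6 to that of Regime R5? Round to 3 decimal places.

0.119

Taking complements, P(fog | each) = Regime R5 0.056, Regime R6 0.01, Regime R4 0.342, Regime R2 0.24, Regime R3 0.062.
Unnormalized posteriors (prior × likelihood):
  Regime R5: 0.27 × 0.056 = 0.01512
  Regime R6: 0.18 × 0.01 = 0.0018
  Regime R4: 0.25 × 0.342 = 0.0855
  Regime R2: 0.26 × 0.24 = 0.0624
  Regime R3: 0.04 × 0.062 = 0.00248
Normalizing constant = 0.1673.
The ratio is 0.0018 / 0.01512 (the normalizer cancels) = 0.119.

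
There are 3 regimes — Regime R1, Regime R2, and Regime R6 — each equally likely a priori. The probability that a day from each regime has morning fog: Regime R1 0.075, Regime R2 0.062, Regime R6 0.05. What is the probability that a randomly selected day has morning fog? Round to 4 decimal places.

With a uniform prior (1/3 each), posterior ∝ likelihood:
  Regime R1: 0.075
  Regime R2: 0.062
  Regime R6: 0.05
P(fog) = (1/3) × (0.075 + 0.062 + 0.05) = 0.187/3 ≈ 0.0623.

0.0623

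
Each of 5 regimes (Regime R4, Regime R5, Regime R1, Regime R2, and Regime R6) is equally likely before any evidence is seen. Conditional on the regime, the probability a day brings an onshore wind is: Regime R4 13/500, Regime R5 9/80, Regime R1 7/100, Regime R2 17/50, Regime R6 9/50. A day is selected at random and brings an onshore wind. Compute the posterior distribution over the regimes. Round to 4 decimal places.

Regime R4 0.0357, Regime R5 0.1544, Regime R1 0.0961, Regime R2 0.4667, Regime R6 0.2471

Since the prior is uniform, the posterior is proportional to the likelihood:
  Regime R4: 0.026
  Regime R5: 0.1125
  Regime R1: 0.07
  Regime R2: 0.34
  Regime R6: 0.18
Normalizing constant = 0.7285.
P(Regime R4 | onshore) = 0.026/0.7285 ≈ 0.0357
P(Regime R5 | onshore) = 0.1125/0.7285 ≈ 0.1544
P(Regime R1 | onshore) = 0.07/0.7285 ≈ 0.0961
P(Regime R2 | onshore) = 0.34/0.7285 ≈ 0.4667
P(Regime R6 | onshore) = 0.18/0.7285 ≈ 0.2471
(Check: 0.0357+0.1544+0.0961+0.4667+0.2471 = 1.0000.)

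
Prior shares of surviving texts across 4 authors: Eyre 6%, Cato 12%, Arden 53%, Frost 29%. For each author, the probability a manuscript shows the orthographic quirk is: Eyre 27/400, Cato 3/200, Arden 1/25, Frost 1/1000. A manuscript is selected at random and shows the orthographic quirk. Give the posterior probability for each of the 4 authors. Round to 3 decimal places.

Eyre 0.148, Cato 0.066, Arden 0.775, Frost 0.011

Compute prior × likelihood for every hypothesis:
  Eyre: 0.06 × 0.0675 = 0.00405
  Cato: 0.12 × 0.015 = 0.0018
  Arden: 0.53 × 0.04 = 0.0212
  Frost: 0.29 × 0.001 = 0.00029
Normalizing constant = 0.02734.
P(Eyre | quirk) = 0.00405/0.02734 ≈ 0.148
P(Cato | quirk) = 0.0018/0.02734 ≈ 0.066
P(Arden | quirk) = 0.0212/0.02734 ≈ 0.775
P(Frost | quirk) = 0.00029/0.02734 ≈ 0.011
(Check: 0.148+0.066+0.775+0.011 = 1.000.)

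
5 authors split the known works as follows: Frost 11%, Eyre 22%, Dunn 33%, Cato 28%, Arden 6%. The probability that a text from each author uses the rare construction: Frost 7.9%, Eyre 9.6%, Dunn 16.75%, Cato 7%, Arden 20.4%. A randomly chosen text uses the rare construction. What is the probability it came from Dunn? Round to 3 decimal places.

Unnormalized posteriors (prior × likelihood):
  Frost: 0.11 × 0.079 = 0.00869
  Eyre: 0.22 × 0.096 = 0.02112
  Dunn: 0.33 × 0.1675 = 0.055275
  Cato: 0.28 × 0.07 = 0.0196
  Arden: 0.06 × 0.204 = 0.01224
Sum = 0.116925.
P(Dunn | evidence) = 0.055275 / 0.116925 ≈ 0.473.

0.473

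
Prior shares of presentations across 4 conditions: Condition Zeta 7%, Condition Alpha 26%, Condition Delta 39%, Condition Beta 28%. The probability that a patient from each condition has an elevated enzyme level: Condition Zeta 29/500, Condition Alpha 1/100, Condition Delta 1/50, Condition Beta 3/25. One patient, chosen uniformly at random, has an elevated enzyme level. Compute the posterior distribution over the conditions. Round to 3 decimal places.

Unnormalized posteriors (prior × likelihood):
  Condition Zeta: 0.07 × 0.058 = 0.00406
  Condition Alpha: 0.26 × 0.01 = 0.0026
  Condition Delta: 0.39 × 0.02 = 0.0078
  Condition Beta: 0.28 × 0.12 = 0.0336
Total = 0.04806.
P(Condition Zeta | elevated) = 0.00406/0.04806 ≈ 0.084
P(Condition Alpha | elevated) = 0.0026/0.04806 ≈ 0.054
P(Condition Delta | elevated) = 0.0078/0.04806 ≈ 0.162
P(Condition Beta | elevated) = 0.0336/0.04806 ≈ 0.699

Condition Zeta 0.084, Condition Alpha 0.054, Condition Delta 0.162, Condition Beta 0.699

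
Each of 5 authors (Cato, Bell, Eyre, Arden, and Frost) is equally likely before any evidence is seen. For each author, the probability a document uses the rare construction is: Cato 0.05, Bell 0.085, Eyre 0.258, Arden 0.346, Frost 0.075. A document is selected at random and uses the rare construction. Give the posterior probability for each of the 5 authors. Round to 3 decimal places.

Cato 0.061, Bell 0.104, Eyre 0.317, Arden 0.425, Frost 0.092

Since the prior is uniform, the posterior is proportional to the likelihood:
  Cato: 0.05
  Bell: 0.085
  Eyre: 0.258
  Arden: 0.346
  Frost: 0.075
Total = 0.814.
P(Cato | rare-form) = 0.05/0.814 ≈ 0.061
P(Bell | rare-form) = 0.085/0.814 ≈ 0.104
P(Eyre | rare-form) = 0.258/0.814 ≈ 0.317
P(Arden | rare-form) = 0.346/0.814 ≈ 0.425
P(Frost | rare-form) = 0.075/0.814 ≈ 0.092
(Check: 0.061+0.104+0.317+0.425+0.092 = 0.999.)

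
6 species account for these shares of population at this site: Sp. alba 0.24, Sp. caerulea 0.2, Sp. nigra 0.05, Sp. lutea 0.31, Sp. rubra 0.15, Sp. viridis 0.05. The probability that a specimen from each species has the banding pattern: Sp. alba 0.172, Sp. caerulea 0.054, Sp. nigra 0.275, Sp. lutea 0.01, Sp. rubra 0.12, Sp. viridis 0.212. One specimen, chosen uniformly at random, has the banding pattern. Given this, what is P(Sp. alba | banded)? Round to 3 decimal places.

0.423

Prior × likelihood for each hypothesis:
  Sp. alba: 0.24 × 0.172 = 0.04128
  Sp. caerulea: 0.2 × 0.054 = 0.0108
  Sp. nigra: 0.05 × 0.275 = 0.01375
  Sp. lutea: 0.31 × 0.01 = 0.0031
  Sp. rubra: 0.15 × 0.12 = 0.018
  Sp. viridis: 0.05 × 0.212 = 0.0106
Normalizing constant = 0.09753.
P(Sp. alba | evidence) = 0.04128 / 0.09753 ≈ 0.423.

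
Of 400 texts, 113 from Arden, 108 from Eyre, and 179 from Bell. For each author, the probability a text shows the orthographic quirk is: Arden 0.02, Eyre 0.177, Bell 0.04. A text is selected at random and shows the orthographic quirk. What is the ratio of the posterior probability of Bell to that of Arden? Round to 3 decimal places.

3.168

Compute prior × likelihood for every hypothesis:
  Arden: 0.2825 × 0.02 = 0.00565
  Eyre: 0.27 × 0.177 = 0.04779
  Bell: 0.4475 × 0.04 = 0.0179
Sum = 0.07134.
The ratio is 0.0179 / 0.00565 (the normalizer cancels) = 3.168.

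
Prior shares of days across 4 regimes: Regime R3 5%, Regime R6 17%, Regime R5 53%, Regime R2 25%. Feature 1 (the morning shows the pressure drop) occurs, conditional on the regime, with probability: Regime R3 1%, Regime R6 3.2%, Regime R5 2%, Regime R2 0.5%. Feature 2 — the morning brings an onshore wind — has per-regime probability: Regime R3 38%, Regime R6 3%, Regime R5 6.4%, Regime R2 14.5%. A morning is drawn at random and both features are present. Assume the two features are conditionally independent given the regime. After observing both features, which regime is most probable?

By Bayes' rule, posterior ∝ prior × likelihood:
  Regime R3: 0.05 × 0.01 × 0.38 = 0.00019
  Regime R6: 0.17 × 0.032 × 0.03 = 0.0001632
  Regime R5: 0.53 × 0.02 × 0.064 = 0.0006784
  Regime R2: 0.25 × 0.005 × 0.145 = 0.00018125
Normalizing constant = 0.00121285.
Largest term belongs to Regime R5, so Regime R5 is most probable.

Regime R5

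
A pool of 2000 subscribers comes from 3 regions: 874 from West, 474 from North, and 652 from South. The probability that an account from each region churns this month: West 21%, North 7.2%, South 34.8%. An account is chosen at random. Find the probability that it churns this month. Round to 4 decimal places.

Unnormalized posteriors (prior × likelihood):
  West: 0.437 × 0.21 = 0.09177
  North: 0.237 × 0.072 = 0.017064
  South: 0.326 × 0.348 = 0.113448
P(churn) = 0.09177 + 0.017064 + 0.113448 = 0.222282 → 0.2223.

0.2223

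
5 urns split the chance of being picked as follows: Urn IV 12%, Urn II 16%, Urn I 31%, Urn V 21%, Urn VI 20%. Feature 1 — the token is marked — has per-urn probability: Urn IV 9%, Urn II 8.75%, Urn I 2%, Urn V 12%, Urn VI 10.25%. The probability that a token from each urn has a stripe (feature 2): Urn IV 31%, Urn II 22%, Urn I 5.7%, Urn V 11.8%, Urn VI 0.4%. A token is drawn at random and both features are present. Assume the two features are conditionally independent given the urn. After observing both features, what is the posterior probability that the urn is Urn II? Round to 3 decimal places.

Unnormalized posteriors (prior × likelihood):
  Urn IV: 0.12 × 0.09 × 0.31 = 0.003348
  Urn II: 0.16 × 0.0875 × 0.22 = 0.00308
  Urn I: 0.31 × 0.02 × 0.057 = 0.0003534
  Urn V: 0.21 × 0.12 × 0.118 = 0.0029736
  Urn VI: 0.2 × 0.1025 × 0.004 = 0.000082
Sum = 0.009837.
P(Urn II | evidence) = 0.00308 / 0.009837 ≈ 0.313.

0.313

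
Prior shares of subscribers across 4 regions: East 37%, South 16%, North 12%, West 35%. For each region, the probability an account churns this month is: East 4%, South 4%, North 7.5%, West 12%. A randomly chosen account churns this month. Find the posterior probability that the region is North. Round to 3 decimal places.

0.125

Prior × likelihood for each hypothesis:
  East: 0.37 × 0.04 = 0.0148
  South: 0.16 × 0.04 = 0.0064
  North: 0.12 × 0.075 = 0.009
  West: 0.35 × 0.12 = 0.042
Sum = 0.0722.
P(North | evidence) = 0.009 / 0.0722 ≈ 0.125.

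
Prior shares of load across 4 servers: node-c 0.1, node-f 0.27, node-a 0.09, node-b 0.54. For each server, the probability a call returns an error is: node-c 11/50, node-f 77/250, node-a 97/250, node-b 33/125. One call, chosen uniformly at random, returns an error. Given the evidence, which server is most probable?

node-b

Compute prior × likelihood for every hypothesis:
  node-c: 0.1 × 0.22 = 0.022
  node-f: 0.27 × 0.308 = 0.08316
  node-a: 0.09 × 0.388 = 0.03492
  node-b: 0.54 × 0.264 = 0.14256
Total = 0.28264.
Largest term belongs to node-b, so node-b is most probable.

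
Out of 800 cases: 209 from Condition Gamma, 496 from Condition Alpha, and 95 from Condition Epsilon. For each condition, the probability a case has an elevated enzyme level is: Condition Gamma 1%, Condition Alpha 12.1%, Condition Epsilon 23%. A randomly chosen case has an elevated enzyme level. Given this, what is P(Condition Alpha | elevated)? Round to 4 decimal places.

0.7149

Unnormalized posteriors (prior × likelihood):
  Condition Gamma: 0.26125 × 0.01 = 0.0026125
  Condition Alpha: 0.62 × 0.121 = 0.07502
  Condition Epsilon: 0.11875 × 0.23 = 0.0273125
Normalizing constant = 0.104945.
P(Condition Alpha | evidence) = 0.07502 / 0.104945 ≈ 0.7149.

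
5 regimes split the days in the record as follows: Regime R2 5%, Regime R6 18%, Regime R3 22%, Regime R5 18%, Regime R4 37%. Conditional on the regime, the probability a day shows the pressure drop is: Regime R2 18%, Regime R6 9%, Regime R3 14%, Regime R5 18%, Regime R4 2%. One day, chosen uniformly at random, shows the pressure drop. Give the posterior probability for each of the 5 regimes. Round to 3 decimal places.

Regime R2 0.094, Regime R6 0.169, Regime R3 0.322, Regime R5 0.338, Regime R4 0.077

Unnormalized posteriors (prior × likelihood):
  Regime R2: 0.05 × 0.18 = 0.009
  Regime R6: 0.18 × 0.09 = 0.0162
  Regime R3: 0.22 × 0.14 = 0.0308
  Regime R5: 0.18 × 0.18 = 0.0324
  Regime R4: 0.37 × 0.02 = 0.0074
Sum = 0.0958.
P(Regime R2 | drop) = 0.009/0.0958 ≈ 0.094
P(Regime R6 | drop) = 0.0162/0.0958 ≈ 0.169
P(Regime R3 | drop) = 0.0308/0.0958 ≈ 0.322
P(Regime R5 | drop) = 0.0324/0.0958 ≈ 0.338
P(Regime R4 | drop) = 0.0074/0.0958 ≈ 0.077
(Check: 0.094+0.169+0.322+0.338+0.077 = 1.000.)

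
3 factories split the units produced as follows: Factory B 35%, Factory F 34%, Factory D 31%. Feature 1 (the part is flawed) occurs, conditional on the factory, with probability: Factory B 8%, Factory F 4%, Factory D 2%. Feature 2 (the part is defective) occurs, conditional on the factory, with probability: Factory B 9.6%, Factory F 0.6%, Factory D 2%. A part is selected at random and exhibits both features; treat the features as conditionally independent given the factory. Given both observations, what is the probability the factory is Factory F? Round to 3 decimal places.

0.028

Prior × likelihood for each hypothesis:
  Factory B: 0.35 × 0.08 × 0.096 = 0.002688
  Factory F: 0.34 × 0.04 × 0.006 = 0.0000816
  Factory D: 0.31 × 0.02 × 0.02 = 0.000124
Normalizing constant = 0.0028936.
P(Factory F | evidence) = 0.0000816 / 0.0028936 ≈ 0.028.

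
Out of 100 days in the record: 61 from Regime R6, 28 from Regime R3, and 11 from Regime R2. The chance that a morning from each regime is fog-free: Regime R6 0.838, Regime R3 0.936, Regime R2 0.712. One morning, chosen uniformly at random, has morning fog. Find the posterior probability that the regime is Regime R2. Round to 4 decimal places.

0.2134

Taking complements, P(fog | each) = Regime R6 0.162, Regime R3 0.064, Regime R2 0.288.
Unnormalized posteriors (prior × likelihood):
  Regime R6: 0.61 × 0.162 = 0.09882
  Regime R3: 0.28 × 0.064 = 0.01792
  Regime R2: 0.11 × 0.288 = 0.03168
Sum = 0.14842.
P(Regime R2 | evidence) = 0.03168 / 0.14842 ≈ 0.2134.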